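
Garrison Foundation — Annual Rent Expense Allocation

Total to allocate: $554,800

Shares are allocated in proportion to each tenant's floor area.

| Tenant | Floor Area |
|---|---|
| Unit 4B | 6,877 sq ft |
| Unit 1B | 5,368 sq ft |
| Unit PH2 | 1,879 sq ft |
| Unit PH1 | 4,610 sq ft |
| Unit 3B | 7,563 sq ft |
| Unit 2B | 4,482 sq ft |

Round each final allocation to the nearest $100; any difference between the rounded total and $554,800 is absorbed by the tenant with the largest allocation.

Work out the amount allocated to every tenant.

Floor area total: 30,779.
Pro-rata amounts: Unit 4B 6,877/30,779 × $554,800 = 123,959.83; Unit 1B 5,368/30,779 × $554,800 = 96,759.69; Unit PH2 1,879/30,779 × $554,800 = 33,869.50; Unit PH1 4,610/30,779 × $554,800 = 83,096.53; Unit 3B 7,563/30,779 × $554,800 = 136,325.17; Unit 2B 4,482/30,779 × $554,800 = 80,789.29.
At nearest $100: Unit 4B $124,000; Unit 1B $96,800; Unit PH2 $33,900; Unit PH1 $83,100; Unit 3B $136,300; Unit 2B $80,800. Sum = $554,900.
Difference $554,800 − $554,900 = −$100 applied to largest allocation (Unit 3B): Unit 3B becomes $136,200.

Unit 4B: $124,000; Unit 1B: $96,800; Unit PH2: $33,900; Unit PH1: $83,100; Unit 3B: $136,200; Unit 2B: $80,800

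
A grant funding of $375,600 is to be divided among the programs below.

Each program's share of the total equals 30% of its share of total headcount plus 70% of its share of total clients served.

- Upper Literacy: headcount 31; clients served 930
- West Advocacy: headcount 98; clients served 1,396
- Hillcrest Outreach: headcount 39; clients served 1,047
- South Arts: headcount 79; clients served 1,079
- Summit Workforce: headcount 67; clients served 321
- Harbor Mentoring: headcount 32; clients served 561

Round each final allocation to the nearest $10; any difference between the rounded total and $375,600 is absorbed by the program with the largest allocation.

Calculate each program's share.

Totals — headcount 346, clients served 5,334.
Combined weights (30% headcount + 70% clients served): Upper Literacy 0.1489; West Advocacy 0.2682; Hillcrest Outreach 0.1712; South Arts 0.2101; Summit Workforce 0.1002; Harbor Mentoring 0.1014.
Unrounded shares: Upper Literacy 55,936.55; West Advocacy 100,725.85; Hillcrest Outreach 64,308.96; South Arts 78,912.87; Summit Workforce 37,642.06; Harbor Mentoring 38,073.71.
At nearest $10: Upper Literacy $55,940; West Advocacy $100,730; Hillcrest Outreach $64,310; South Arts $78,910; Summit Workforce $37,640; Harbor Mentoring $38,070. Sum = $375,600.
Sum already equals the total — no adjustment.

Upper Literacy: $55,940 | West Advocacy: $100,730 | Hillcrest Outreach: $64,310 | South Arts: $78,910 | Summit Workforce: $37,640 | Harbor Mentoring: $38,070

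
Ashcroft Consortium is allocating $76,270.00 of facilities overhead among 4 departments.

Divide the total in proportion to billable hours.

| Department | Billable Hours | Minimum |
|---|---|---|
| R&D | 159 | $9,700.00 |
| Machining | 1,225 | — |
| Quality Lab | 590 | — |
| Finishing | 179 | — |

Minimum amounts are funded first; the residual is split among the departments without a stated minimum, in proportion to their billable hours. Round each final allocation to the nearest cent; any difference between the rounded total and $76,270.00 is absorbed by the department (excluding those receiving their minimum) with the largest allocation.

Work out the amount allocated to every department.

Fund the minimums — R&D $9,700.00. Balance $66,570.00.
Balance split over remaining billable hours 1,994: Machining 40,896.8154 → $40,896.82; Quality Lab 19,697.2417 → $19,697.24; Finishing 5,975.9428 → $5,975.94.

R&D: $9,700.00 · Machining: $40,896.82 · Quality Lab: $19,697.24 · Finishing: $5,975.94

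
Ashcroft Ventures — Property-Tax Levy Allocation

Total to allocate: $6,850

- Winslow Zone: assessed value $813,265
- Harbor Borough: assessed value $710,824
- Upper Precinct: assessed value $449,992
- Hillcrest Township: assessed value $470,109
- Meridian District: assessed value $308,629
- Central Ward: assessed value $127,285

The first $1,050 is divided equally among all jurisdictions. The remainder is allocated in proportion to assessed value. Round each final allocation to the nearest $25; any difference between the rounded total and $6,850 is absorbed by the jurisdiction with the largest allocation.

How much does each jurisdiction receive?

First tranche $1,050 split equally: $175 each.
Remainder $5,800 by assessed value (total 2,880,104): Winslow Zone 1,637.77 → $1,650; Harbor Borough 1,431.47 → $1,425; Upper Precinct 906.20 → $900; Hillcrest Township 946.71 → $950; Meridian District 621.52 → $625; Central Ward 256.33 → $250.
Totals: Winslow Zone $175 + $1,650 = $1,825; Harbor Borough $175 + $1,425 = $1,600; Upper Precinct $175 + $900 = $1,075; Hillcrest Township $175 + $950 = $1,125; Meridian District $175 + $625 = $800; Central Ward $175 + $250 = $425.

Winslow Zone: $1,825 · Harbor Borough: $1,600 · Upper Precinct: $1,075 · Hillcrest Township: $1,125 · Meridian District: $800 · Central Ward: $425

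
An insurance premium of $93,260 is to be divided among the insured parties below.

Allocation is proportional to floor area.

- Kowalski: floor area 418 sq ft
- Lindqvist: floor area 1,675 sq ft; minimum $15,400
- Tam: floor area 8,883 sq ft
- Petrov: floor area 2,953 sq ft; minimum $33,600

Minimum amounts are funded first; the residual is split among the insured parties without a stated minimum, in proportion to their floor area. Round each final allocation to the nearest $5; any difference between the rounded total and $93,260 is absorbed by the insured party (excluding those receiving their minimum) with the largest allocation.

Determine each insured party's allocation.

Kowalski: $1,990; Lindqvist: $15,400; Tam: $42,270; Petrov: $33,600

Minimums first: Lindqvist $15,400; Petrov $33,600. Residual $44,260.
Residual split over remaining floor area 9,301: Kowalski 1,989.11 → $1,990; Tam 42,270.89 → $42,270.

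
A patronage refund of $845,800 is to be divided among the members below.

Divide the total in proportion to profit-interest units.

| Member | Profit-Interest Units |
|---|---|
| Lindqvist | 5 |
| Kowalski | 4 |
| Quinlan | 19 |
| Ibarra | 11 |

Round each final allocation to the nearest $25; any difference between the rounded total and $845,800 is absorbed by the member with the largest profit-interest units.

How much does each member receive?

Combined profit-interest units = 39.
Proportional shares: Lindqvist 5/39 × $845,800 = 108,435.90; Kowalski 4/39 × $845,800 = 86,748.72; Quinlan 19/39 × $845,800 = 412,056.41; Ibarra 11/39 × $845,800 = 238,558.97.
After rounding ($25): Lindqvist $108,425; Kowalski $86,750; Quinlan $412,050; Ibarra $238,550. Sum = $845,775.
Difference $845,800 − $845,775 = +$25 applied to largest profit-interest units (Quinlan): Quinlan becomes $412,075.

Lindqvist: $108,425 | Kowalski: $86,750 | Quinlan: $412,075 | Ibarra: $238,550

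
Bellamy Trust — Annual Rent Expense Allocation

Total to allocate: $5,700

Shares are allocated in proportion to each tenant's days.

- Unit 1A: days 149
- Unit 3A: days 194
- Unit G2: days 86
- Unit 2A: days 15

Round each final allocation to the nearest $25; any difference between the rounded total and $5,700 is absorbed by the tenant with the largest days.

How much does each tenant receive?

Unit 1A: $1,925 | Unit 3A: $2,475 | Unit G2: $1,100 | Unit 2A: $200

Total days = 149 + 194 + 86 + 15 = 444.
Raw shares: Unit 1A 1,912.84; Unit 3A 2,490.54; Unit G2 1,104.05; Unit 2A 192.57.
Rounded to nearest $25: Unit 1A $1,925; Unit 3A $2,500; Unit G2 $1,100; Unit 2A $200. Sum = $5,725.
Difference $5,700 − $5,725 = −$25 applied to largest days (Unit 3A): Unit 3A becomes $2,475.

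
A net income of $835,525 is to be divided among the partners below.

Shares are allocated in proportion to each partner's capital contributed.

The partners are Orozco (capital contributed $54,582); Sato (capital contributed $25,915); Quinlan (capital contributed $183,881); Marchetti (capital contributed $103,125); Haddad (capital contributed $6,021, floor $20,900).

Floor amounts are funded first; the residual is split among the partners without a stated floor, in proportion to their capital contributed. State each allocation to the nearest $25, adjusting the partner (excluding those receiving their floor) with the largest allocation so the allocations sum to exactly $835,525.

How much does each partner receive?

Fund the minimums — Haddad $20,900. Residual $814,625.
Residual split over remaining capital contributed 367,503: Orozco 120,989.11 → $121,000; Sato 57,444.45 → $57,450; Quinlan 407,599.56 → $407,600; Marchetti 228,591.88 → $228,600.
Rounding difference −$25 applied to Quinlan → $407,575.

Orozco: $121,000; Sato: $57,450; Quinlan: $407,575; Marchetti: $228,600; Haddad: $20,900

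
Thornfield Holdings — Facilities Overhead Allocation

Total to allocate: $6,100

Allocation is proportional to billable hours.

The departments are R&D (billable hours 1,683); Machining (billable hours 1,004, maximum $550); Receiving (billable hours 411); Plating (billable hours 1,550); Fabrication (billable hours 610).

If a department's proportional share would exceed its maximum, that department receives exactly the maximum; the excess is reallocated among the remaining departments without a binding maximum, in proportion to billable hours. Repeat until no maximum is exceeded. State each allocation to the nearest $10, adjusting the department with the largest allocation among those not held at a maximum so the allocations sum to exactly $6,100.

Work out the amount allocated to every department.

Combined billable hours = 5,258.
Pro-rata shares before constraints: R&D 1,952.51; Machining 1,164.78; Receiving 476.82; Plating 1,798.21; Fabrication 707.68.
Capped: Machining ($550); remaining pool $5,550 reallocated over remaining billable hours 4,254.
Remaining shares: R&D 2,195.73 → $2,200; Receiving 536.21 → $540; Plating 2,022.21 → $2,020; Fabrication 795.84 → $800.
Rounding difference −$10 applied to R&D → $2,190.

R&D: $2,190; Machining: $550; Receiving: $540; Plating: $2,020; Fabrication: $800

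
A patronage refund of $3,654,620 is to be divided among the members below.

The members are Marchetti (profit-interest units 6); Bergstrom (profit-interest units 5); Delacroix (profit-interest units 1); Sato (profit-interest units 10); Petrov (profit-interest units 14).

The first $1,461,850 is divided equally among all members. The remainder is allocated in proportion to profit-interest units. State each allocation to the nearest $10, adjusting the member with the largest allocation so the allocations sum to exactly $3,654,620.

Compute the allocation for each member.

Equal tier: $1,461,850 ÷ 5 = $292,370 apiece.
Remainder $2,192,770 by profit-interest units (total 36): Marchetti 365,461.67 → $365,460; Bergstrom 304,551.39 → $304,550; Delacroix 60,910.28 → $60,910; Sato 609,102.78 → $609,100; Petrov 852,743.89 → $852,740.
Rounding difference +$10 on remainder applied to Petrov.
Totals: Marchetti $292,370 + $365,460 = $657,830; Bergstrom $292,370 + $304,550 = $596,920; Delacroix $292,370 + $60,910 = $353,280; Sato $292,370 + $609,100 = $901,470; Petrov $292,370 + $852,750 = $1,145,120.

Marchetti: $657,830 · Bergstrom: $596,920 · Delacroix: $353,280 · Sato: $901,470 · Petrov: $1,145,120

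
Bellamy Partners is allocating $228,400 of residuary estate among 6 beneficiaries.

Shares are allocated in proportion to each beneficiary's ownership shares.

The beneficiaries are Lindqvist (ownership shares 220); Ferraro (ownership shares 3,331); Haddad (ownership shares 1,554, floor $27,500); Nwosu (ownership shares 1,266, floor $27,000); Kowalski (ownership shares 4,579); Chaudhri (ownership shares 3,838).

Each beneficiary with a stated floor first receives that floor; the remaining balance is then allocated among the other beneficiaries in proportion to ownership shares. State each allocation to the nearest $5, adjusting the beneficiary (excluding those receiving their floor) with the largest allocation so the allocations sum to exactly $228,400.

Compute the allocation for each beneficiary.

Lindqvist: $3,195 · Ferraro: $48,400 · Haddad: $27,500 · Nwosu: $27,000 · Kowalski: $66,535 · Chaudhri: $55,770

Minimums first: Haddad $27,500; Nwosu $27,000. Balance $173,900.
Balance split over remaining ownership shares 11,968: Lindqvist 3,196.69 → $3,195; Ferraro 48,400.81 → $48,400; Kowalski 66,534.77 → $66,535; Chaudhri 55,767.73 → $55,770.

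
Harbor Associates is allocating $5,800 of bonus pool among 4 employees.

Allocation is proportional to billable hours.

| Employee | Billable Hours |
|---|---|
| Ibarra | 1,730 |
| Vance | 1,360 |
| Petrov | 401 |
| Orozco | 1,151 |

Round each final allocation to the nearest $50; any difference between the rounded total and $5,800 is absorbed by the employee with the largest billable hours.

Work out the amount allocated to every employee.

Ibarra: $2,150; Vance: $1,700; Petrov: $500; Orozco: $1,450

Combined billable hours = 1,730 + 1,360 + 401 + 1,151 = 4,642.
Pro-rata amounts: Ibarra 2,161.57; Vance 1,699.27; Petrov 501.03; Orozco 1,438.13.
After rounding ($50): Ibarra $2,150; Vance $1,700; Petrov $500; Orozco $1,450. Sum = $5,800.
Rounded total matches; no reconciliation needed.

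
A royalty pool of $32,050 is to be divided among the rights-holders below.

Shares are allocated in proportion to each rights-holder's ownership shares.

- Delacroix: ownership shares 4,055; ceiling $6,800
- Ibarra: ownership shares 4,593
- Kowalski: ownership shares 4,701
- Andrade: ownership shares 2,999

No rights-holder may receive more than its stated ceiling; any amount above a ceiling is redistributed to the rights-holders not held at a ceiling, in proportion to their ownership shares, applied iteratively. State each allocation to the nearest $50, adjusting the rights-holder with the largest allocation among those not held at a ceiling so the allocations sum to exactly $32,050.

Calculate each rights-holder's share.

Combined ownership shares = 16,348.
Pro-rata shares before constraints: Delacroix 7,949.76; Ibarra 9,004.51; Kowalski 9,216.24; Andrade 5,879.49.
Capped: Delacroix ($6,800); balance $25,250 reallocated over remaining ownership shares 12,293.
Redistributed shares: Ibarra 9,434.09 → $9,450; Kowalski 9,655.92 → $9,650; Andrade 6,159.99 → $6,150.

Delacroix: $6,800; Ibarra: $9,450; Kowalski: $9,650; Andrade: $6,150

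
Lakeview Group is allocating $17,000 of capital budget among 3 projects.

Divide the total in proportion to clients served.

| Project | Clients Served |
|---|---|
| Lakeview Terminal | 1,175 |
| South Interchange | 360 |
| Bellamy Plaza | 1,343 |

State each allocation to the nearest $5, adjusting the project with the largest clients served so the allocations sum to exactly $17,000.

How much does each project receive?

Clients served total: 1,175 + 360 + 1,343 = 2,878.
Pro-rata amounts: Lakeview Terminal 6,940.58; South Interchange 2,126.48; Bellamy Plaza 7,932.94.
At nearest $5: Lakeview Terminal $6,940; South Interchange $2,125; Bellamy Plaza $7,935. Sum = $17,000.
Sum already equals the total — no adjustment.

Lakeview Terminal: $6,940 · South Interchange: $2,125 · Bellamy Plaza: $7,935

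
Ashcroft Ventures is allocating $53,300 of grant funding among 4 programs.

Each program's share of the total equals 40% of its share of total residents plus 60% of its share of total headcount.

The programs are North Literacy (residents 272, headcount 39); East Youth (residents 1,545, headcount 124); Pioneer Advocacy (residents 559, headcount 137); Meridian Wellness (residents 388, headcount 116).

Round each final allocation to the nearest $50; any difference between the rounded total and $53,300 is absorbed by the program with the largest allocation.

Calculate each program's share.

Totals — residents 2,764, headcount 416.
Blended shares (40% residents + 60% headcount): North Literacy 0.0956; East Youth 0.4024; Pioneer Advocacy 0.2785; Meridian Wellness 0.2235.
Proportional shares: North Literacy 5,096.19; East Youth 21,449.79; Pioneer Advocacy 14,843.70; Meridian Wellness 11,910.32.
After rounding ($50): North Literacy $5,100; East Youth $21,450; Pioneer Advocacy $14,850; Meridian Wellness $11,900. Sum = $53,300.
Rounded total matches; no reconciliation needed.

North Literacy: $5,100 | East Youth: $21,450 | Pioneer Advocacy: $14,850 | Meridian Wellness: $11,900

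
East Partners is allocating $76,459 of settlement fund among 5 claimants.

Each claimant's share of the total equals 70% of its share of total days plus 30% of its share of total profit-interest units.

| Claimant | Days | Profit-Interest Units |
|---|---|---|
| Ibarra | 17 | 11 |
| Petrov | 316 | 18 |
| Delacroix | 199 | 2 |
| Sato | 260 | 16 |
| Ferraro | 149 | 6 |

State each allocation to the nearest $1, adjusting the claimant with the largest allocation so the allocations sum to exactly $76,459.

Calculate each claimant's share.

Ibarra: $5,728 | Petrov: $25,763 | Delacroix: $12,184 | Sato: $21,713 | Ferraro: $11,071

Days total 941; profit-interest units total 53.
Combined weights (70% days + 30% profit-interest units): Ibarra 0.0749; Petrov 0.3370; Delacroix 0.1594; Sato 0.2840; Ferraro 0.1448.
Pro-rata amounts: Ibarra 5,727.56; Petrov 25,763.31; Delacroix 12,184.11; Sato 21,712.62; Ferraro 11,071.40.
At nearest $1: Ibarra $5,728; Petrov $25,763; Delacroix $12,184; Sato $21,713; Ferraro $11,071. Sum = $76,459.
No rounding difference to absorb.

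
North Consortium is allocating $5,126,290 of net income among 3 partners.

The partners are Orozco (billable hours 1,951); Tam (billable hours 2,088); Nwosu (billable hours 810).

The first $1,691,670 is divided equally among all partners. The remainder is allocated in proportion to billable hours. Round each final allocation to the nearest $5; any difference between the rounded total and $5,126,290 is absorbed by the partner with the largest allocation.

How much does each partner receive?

Orozco: $1,945,815; Tam: $2,042,850; Nwosu: $1,137,625

First tranche $1,691,670 split equally: $563,890 each.
Remainder $3,434,620 by billable hours (total 4,849): Orozco 1,381,922.79 → $1,381,925; Tam 1,478,961.96 → $1,478,960; Nwosu 573,735.24 → $573,735.
Totals: Orozco $563,890 + $1,381,925 = $1,945,815; Tam $563,890 + $1,478,960 = $2,042,850; Nwosu $563,890 + $573,735 = $1,137,625.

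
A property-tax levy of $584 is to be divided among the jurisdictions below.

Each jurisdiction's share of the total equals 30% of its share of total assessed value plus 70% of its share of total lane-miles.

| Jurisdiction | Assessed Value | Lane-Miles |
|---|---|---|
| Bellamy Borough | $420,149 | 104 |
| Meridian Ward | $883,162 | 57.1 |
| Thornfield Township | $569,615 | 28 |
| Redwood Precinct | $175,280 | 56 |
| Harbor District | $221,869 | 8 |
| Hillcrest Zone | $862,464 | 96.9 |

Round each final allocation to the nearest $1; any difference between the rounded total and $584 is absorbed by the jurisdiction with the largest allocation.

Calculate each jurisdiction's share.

Assessed value total 3,132,539; lane-miles total 350.
Combined weights (30% assessed value + 70% lane-miles): Bellamy Borough 0.2482; Meridian Ward 0.1988; Thornfield Township 0.1106; Redwood Precinct 0.1288; Harbor District 0.0372; Hillcrest Zone 0.2764.
Unrounded shares: Bellamy Borough 144.97; Meridian Ward 116.09; Thornfield Township 64.56; Redwood Precinct 75.21; Harbor District 21.75; Hillcrest Zone 161.42.
At nearest $1: Bellamy Borough $145; Meridian Ward $116; Thornfield Township $65; Redwood Precinct $75; Harbor District $22; Hillcrest Zone $161. Sum = $584.
Sum already equals the total — no adjustment.

Bellamy Borough: $145 | Meridian Ward: $116 | Thornfield Township: $65 | Redwood Precinct: $75 | Harbor District: $22 | Hillcrest Zone: $161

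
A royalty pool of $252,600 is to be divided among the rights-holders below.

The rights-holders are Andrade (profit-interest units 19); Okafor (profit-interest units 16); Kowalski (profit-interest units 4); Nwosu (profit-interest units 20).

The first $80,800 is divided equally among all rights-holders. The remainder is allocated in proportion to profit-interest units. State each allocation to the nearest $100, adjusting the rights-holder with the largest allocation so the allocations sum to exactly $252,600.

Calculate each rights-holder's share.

Andrade: $75,500 | Okafor: $66,800 | Kowalski: $31,800 | Nwosu: $78,500

Equal tier: $80,800 ÷ 4 = $20,200 apiece.
Remainder $171,800 by profit-interest units (total 59): Andrade 55,325.42 → $55,300; Okafor 46,589.83 → $46,600; Kowalski 11,647.46 → $11,600; Nwosu 58,237.29 → $58,200.
Rounding difference +$100 on remainder applied to Nwosu.
Totals: Andrade $20,200 + $55,300 = $75,500; Okafor $20,200 + $46,600 = $66,800; Kowalski $20,200 + $11,600 = $31,800; Nwosu $20,200 + $58,300 = $78,500.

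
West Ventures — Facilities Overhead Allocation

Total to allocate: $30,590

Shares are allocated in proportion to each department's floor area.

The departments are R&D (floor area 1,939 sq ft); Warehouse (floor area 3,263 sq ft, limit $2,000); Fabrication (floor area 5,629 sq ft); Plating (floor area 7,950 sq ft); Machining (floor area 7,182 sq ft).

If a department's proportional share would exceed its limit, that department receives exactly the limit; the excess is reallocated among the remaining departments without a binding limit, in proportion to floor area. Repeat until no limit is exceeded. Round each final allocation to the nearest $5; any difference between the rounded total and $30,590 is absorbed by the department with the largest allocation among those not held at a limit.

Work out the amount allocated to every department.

Sum of floor area: 25,963.
Unconstrained shares: R&D 2,284.56; Warehouse 3,844.52; Fabrication 6,632.17; Plating 9,366.81; Machining 8,461.94.
Cap binds for Warehouse ($2,000); remaining pool $28,590 reallocated over remaining floor area 22,700.
Redistributed shares: R&D 2,442.11 → $2,440; Fabrication 7,089.56 → $7,090; Plating 10,012.80 → $10,015; Machining 9,045.52 → $9,045.

R&D: $2,440; Warehouse: $2,000; Fabrication: $7,090; Plating: $10,015; Machining: $9,045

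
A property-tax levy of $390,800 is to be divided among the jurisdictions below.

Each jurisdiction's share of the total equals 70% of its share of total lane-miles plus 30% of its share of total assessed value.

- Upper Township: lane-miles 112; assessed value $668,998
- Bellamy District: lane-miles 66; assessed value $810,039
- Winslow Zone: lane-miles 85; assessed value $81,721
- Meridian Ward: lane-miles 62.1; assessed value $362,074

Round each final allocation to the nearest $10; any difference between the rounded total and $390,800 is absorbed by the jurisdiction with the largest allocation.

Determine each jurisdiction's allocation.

Lane-miles total 325.1; assessed value total 1,922,832.
Blended shares (70% lane-miles + 30% assessed value): Upper Township 0.3455; Bellamy District 0.2685; Winslow Zone 0.1958; Meridian Ward 0.1902.
Raw shares: Upper Township 135,034.51; Bellamy District 104,926.79; Winslow Zone 76,507.19; Meridian Ward 74,331.51.
Rounded to nearest $10: Upper Township $135,030; Bellamy District $104,930; Winslow Zone $76,510; Meridian Ward $74,330. Sum = $390,800.
No rounding difference to absorb.

Upper Township: $135,030 · Bellamy District: $104,930 · Winslow Zone: $76,510 · Meridian Ward: $74,330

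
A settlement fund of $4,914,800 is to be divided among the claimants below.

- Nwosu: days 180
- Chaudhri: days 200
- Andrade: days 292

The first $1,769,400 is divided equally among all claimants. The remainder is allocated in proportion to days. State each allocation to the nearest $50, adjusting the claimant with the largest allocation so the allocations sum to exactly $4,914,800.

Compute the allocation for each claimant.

$1,769,400 shared equally gives $589,800 per claimant.
Remainder $3,145,400 by days (total 672): Nwosu 842,517.86 → $842,500; Chaudhri 936,130.95 → $936,150; Andrade 1,366,751.19 → $1,366,750.
Totals: Nwosu $589,800 + $842,500 = $1,432,300; Chaudhri $589,800 + $936,150 = $1,525,950; Andrade $589,800 + $1,366,750 = $1,956,550.

Nwosu: $1,432,300 | Chaudhri: $1,525,950 | Andrade: $1,956,550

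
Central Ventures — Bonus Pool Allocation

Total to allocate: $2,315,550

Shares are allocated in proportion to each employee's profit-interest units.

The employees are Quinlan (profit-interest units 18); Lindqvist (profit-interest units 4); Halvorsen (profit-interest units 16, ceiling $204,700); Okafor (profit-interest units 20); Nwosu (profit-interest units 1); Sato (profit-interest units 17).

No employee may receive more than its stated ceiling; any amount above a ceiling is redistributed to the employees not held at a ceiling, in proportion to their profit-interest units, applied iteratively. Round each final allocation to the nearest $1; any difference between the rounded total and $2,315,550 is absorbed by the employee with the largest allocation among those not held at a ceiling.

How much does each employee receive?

Quinlan: $633,255; Lindqvist: $140,723; Halvorsen: $204,700; Okafor: $703,617; Nwosu: $35,181; Sato: $598,074

Profit-interest units total: 76.
Pro-rata shares before constraints: Quinlan 548,419.74; Lindqvist 121,871.05; Halvorsen 487,484.21; Okafor 609,355.26; Nwosu 30,467.76; Sato 517,951.97.
Held at cap: Halvorsen ($204,700); remaining pool $2,110,850 reallocated over remaining profit-interest units 60.
Shares after redistribution: Quinlan 633,255.00 → $633,255; Lindqvist 140,723.33 → $140,723; Okafor 703,616.67 → $703,617; Nwosu 35,180.83 → $35,181; Sato 598,074.17 → $598,074.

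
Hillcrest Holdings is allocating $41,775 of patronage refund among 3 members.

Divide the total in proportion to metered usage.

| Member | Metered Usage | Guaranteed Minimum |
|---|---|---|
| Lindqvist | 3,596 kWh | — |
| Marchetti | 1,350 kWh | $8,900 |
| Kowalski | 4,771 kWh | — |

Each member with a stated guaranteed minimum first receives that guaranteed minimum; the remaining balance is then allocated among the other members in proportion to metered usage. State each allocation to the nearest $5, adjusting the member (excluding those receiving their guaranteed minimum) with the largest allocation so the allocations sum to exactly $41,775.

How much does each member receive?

Lindqvist: $14,130 · Marchetti: $8,900 · Kowalski: $18,745

Fund the minimums — Marchetti $8,900. Remaining pool $32,875.
Remaining pool split over remaining metered usage 8,367: Lindqvist 14,129.14 → $14,130; Kowalski 18,745.86 → $18,745.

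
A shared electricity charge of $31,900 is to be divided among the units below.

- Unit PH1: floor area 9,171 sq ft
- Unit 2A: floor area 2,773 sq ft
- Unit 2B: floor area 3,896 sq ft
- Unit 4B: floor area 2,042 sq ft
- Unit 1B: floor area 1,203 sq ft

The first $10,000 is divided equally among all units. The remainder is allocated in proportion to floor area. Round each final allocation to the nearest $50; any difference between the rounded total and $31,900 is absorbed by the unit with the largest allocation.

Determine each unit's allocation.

First tranche $10,000 split equally: $2,000 each.
Remainder $21,900 by floor area (total 19,085): Unit PH1 10,523.70 → $10,500; Unit 2A 3,182.01 → $3,200; Unit 2B 4,470.65 → $4,450; Unit 4B 2,343.19 → $2,350; Unit 1B 1,380.44 → $1,400.
Totals: Unit PH1 $2,000 + $10,500 = $12,500; Unit 2A $2,000 + $3,200 = $5,200; Unit 2B $2,000 + $4,450 = $6,450; Unit 4B $2,000 + $2,350 = $4,350; Unit 1B $2,000 + $1,400 = $3,400.

Unit PH1: $12,500 · Unit 2A: $5,200 · Unit 2B: $6,450 · Unit 4B: $4,350 · Unit 1B: $3,400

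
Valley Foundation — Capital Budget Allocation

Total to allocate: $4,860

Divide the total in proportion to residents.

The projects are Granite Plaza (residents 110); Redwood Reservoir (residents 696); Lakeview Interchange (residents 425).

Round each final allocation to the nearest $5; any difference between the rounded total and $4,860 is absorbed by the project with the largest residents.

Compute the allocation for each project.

Granite Plaza: $435; Redwood Reservoir: $2,745; Lakeview Interchange: $1,680

Residents total: 1,231.
Pro-rata amounts: Granite Plaza 110/1,231 × $4,860 = 434.28; Redwood Reservoir 696/1,231 × $4,860 = 2,747.81; Lakeview Interchange 425/1,231 × $4,860 = 1,677.90.
After rounding ($5): Granite Plaza $435; Redwood Reservoir $2,750; Lakeview Interchange $1,680. Sum = $4,865.
Difference $4,860 − $4,865 = −$5 applied to largest residents (Redwood Reservoir): Redwood Reservoir becomes $2,745.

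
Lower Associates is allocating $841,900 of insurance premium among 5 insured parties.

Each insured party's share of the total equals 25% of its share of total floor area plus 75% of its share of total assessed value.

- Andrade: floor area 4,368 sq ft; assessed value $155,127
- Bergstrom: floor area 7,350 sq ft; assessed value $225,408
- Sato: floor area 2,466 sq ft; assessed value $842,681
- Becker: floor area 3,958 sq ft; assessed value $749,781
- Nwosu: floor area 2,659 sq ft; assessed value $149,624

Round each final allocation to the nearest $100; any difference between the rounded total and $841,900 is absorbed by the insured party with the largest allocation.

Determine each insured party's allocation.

Andrade: $90,300; Bergstrom: $141,400; Sato: $275,700; Becker: $263,100; Nwosu: $71,400

Floor area total 20,801; assessed value total 2,122,621.
Combined weights (25% floor area + 75% assessed value): Andrade 0.1073; Bergstrom 0.1680; Sato 0.3274; Becker 0.3125; Nwosu 0.0848.
Proportional shares: Andrade 90,343.91; Bergstrom 141,424.07; Sato 275,628.09; Becker 263,089.55; Nwosu 71,414.38.
Rounded to nearest $100: Andrade $90,300; Bergstrom $141,400; Sato $275,600; Becker $263,100; Nwosu $71,400. Sum = $841,800.
Difference $841,900 − $841,800 = +$100 applied to largest allocation (Sato): Sato becomes $275,700.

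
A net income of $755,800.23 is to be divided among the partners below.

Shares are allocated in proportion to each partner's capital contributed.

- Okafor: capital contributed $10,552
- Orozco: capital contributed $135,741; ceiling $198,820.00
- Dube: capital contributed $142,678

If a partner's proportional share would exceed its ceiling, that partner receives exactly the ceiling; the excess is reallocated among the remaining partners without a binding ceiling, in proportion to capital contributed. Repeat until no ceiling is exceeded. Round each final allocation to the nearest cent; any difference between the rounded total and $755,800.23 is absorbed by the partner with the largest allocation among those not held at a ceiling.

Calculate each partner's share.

Sum of capital contributed: 288,971.
Unconstrained shares: Okafor 27,598.6311; Orozco 355,028.9788; Dube 373,172.6201.
Held at cap: Orozco ($198,820.00); remaining pool $556,980.23 reallocated over remaining capital contributed 153,230.
Shares after redistribution: Okafor 38,355.7749 → $38,355.77; Dube 518,624.4551 → $518,624.46.

Okafor: $38,355.77 · Orozco: $198,820.00 · Dube: $518,624.46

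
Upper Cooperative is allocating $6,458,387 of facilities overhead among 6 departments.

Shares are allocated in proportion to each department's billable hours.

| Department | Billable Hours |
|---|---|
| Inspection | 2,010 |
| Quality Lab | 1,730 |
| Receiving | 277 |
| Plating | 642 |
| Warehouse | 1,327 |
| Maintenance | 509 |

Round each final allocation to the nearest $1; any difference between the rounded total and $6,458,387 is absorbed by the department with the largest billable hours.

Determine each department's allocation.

Total billable hours = 6,495.
Raw shares: Inspection 2,010/6,495 × $6,458,387 = 1,998,669.42; Quality Lab 1,730/6,495 × $6,458,387 = 1,720,247.81; Receiving 277/6,495 × $6,458,387 = 275,438.52; Plating 642/6,495 × $6,458,387 = 638,380.98; Warehouse 1,327/6,495 × $6,458,387 = 1,319,519.56; Maintenance 509/6,495 × $6,458,387 = 506,130.71.
After rounding ($1): Inspection $1,998,669; Quality Lab $1,720,248; Receiving $275,439; Plating $638,381; Warehouse $1,319,520; Maintenance $506,131. Sum = $6,458,388.
Difference $6,458,387 − $6,458,388 = −$1 applied to largest billable hours (Inspection): Inspection becomes $1,998,668.

Inspection: $1,998,668 | Quality Lab: $1,720,248 | Receiving: $275,439 | Plating: $638,381 | Warehouse: $1,319,520 | Maintenance: $506,131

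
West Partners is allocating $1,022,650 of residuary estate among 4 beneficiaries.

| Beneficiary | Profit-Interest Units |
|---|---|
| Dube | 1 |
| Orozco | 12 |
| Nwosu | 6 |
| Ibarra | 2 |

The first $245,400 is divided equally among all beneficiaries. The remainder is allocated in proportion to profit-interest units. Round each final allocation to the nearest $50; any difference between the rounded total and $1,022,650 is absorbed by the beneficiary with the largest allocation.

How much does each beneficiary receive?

Dube: $98,350 · Orozco: $505,550 · Nwosu: $283,400 · Ibarra: $135,350

First tranche $245,400 split equally: $61,350 each.
Remainder $777,250 by profit-interest units (total 21): Dube 37,011.90 → $37,000; Orozco 444,142.86 → $444,150; Nwosu 222,071.43 → $222,050; Ibarra 74,023.81 → $74,000.
Rounding difference +$50 on remainder applied to Orozco.
Totals: Dube $61,350 + $37,000 = $98,350; Orozco $61,350 + $444,200 = $505,550; Nwosu $61,350 + $222,050 = $283,400; Ibarra $61,350 + $74,000 = $135,350.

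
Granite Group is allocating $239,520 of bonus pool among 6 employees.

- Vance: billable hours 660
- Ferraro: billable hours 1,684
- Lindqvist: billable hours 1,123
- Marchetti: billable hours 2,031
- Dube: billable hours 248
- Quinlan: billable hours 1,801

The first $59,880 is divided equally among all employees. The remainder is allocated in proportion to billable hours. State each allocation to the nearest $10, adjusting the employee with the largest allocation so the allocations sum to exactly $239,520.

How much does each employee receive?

Vance: $25,690 · Ferraro: $50,060 · Lindqvist: $36,710 · Marchetti: $58,330 · Dube: $15,880 · Quinlan: $52,850

Equal tier: $59,880 ÷ 6 = $9,980 apiece.
Remainder $179,640 by billable hours (total 7,547): Vance 15,709.87 → $15,710; Ferraro 40,083.98 → $40,080; Lindqvist 26,730.58 → $26,730; Marchetti 48,343.56 → $48,340; Dube 5,903.10 → $5,900; Quinlan 42,868.91 → $42,870.
Rounding difference +$10 on remainder applied to Marchetti.
Totals: Vance $9,980 + $15,710 = $25,690; Ferraro $9,980 + $40,080 = $50,060; Lindqvist $9,980 + $26,730 = $36,710; Marchetti $9,980 + $48,350 = $58,330; Dube $9,980 + $5,900 = $15,880; Quinlan $9,980 + $42,870 = $52,850.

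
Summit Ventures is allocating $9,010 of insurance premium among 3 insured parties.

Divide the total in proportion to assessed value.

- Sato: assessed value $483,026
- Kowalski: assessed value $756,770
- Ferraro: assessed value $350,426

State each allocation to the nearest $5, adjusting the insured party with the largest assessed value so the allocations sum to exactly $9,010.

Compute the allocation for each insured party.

Assessed value total: 483,026 + 756,770 + 350,426 = 1,590,222.
Raw shares: Sato 2,736.77; Kowalski 4,287.76; Ferraro 1,985.47.
Rounded to nearest $5: Sato $2,735; Kowalski $4,290; Ferraro $1,985. Sum = $9,010.
Sum already equals the total — no adjustment.

Sato: $2,735 | Kowalski: $4,290 | Ferraro: $1,985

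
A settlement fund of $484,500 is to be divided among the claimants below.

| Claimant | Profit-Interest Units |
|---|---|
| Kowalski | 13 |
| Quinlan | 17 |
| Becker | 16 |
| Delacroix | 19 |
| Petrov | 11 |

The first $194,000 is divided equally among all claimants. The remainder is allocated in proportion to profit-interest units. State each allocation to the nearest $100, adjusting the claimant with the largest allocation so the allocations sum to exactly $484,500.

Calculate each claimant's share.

$194,000 shared equally gives $38,800 per claimant.
Remainder $290,500 by profit-interest units (total 76): Kowalski 49,690.79 → $49,700; Quinlan 64,980.26 → $65,000; Becker 61,157.89 → $61,200; Delacroix 72,625.00 → $72,600; Petrov 42,046.05 → $42,000.
Totals: Kowalski $38,800 + $49,700 = $88,500; Quinlan $38,800 + $65,000 = $103,800; Becker $38,800 + $61,200 = $100,000; Delacroix $38,800 + $72,600 = $111,400; Petrov $38,800 + $42,000 = $80,800.

Kowalski: $88,500; Quinlan: $103,800; Becker: $100,000; Delacroix: $111,400; Petrov: $80,800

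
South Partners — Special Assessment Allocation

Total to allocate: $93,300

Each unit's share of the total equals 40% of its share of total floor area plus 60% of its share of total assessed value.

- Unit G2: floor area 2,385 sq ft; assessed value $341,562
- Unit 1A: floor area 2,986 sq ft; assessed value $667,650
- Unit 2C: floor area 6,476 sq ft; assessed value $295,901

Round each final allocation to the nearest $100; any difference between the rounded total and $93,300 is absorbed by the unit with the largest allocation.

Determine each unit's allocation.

Unit G2: $22,200; Unit 1A: $38,000; Unit 2C: $33,100

Totals — floor area 11,847, assessed value 1,305,113.
Composite weights (40% floor area + 60% assessed value): Unit G2 0.2376; Unit 1A 0.4078; Unit 2C 0.3547.
Raw shares: Unit G2 22,163.71; Unit 1A 38,043.79; Unit 2C 33,092.50.
After rounding ($100): Unit G2 $22,200; Unit 1A $38,000; Unit 2C $33,100. Sum = $93,300.
No rounding difference to absorb.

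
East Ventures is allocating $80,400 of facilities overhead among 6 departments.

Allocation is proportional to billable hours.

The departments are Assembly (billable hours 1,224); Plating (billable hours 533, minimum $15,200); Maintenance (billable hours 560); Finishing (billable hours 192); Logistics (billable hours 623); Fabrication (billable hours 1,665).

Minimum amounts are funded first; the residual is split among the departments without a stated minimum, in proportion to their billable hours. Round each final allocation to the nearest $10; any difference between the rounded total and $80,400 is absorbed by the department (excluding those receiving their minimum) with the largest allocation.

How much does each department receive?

Guaranteed amounts: Plating $15,200. Remaining pool $65,200.
Remaining pool split over remaining billable hours 4,264: Assembly 18,715.95 → $18,720; Maintenance 8,562.85 → $8,560; Finishing 2,935.83 → $2,940; Logistics 9,526.17 → $9,530; Fabrication 25,459.19 → $25,460.
Rounding difference −$10 applied to Fabrication → $25,450.

Assembly: $18,720; Plating: $15,200; Maintenance: $8,560; Finishing: $2,940; Logistics: $9,530; Fabrication: $25,450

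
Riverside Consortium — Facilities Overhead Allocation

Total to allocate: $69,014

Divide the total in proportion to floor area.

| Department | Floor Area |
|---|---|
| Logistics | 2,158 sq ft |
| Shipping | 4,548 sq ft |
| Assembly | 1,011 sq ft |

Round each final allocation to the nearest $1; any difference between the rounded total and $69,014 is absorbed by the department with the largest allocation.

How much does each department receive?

Combined floor area = 7,717.
Raw shares: Logistics 2,158/7,717 × $69,014 = 19,299.24; Shipping 4,548/7,717 × $69,014 = 40,673.28; Assembly 1,011/7,717 × $69,014 = 9,041.49.
After rounding ($1): Logistics $19,299; Shipping $40,673; Assembly $9,041. Sum = $69,013.
Difference $69,014 − $69,013 = +$1 applied to largest allocation (Shipping): Shipping becomes $40,674.

Logistics: $19,299 | Shipping: $40,674 | Assembly: $9,041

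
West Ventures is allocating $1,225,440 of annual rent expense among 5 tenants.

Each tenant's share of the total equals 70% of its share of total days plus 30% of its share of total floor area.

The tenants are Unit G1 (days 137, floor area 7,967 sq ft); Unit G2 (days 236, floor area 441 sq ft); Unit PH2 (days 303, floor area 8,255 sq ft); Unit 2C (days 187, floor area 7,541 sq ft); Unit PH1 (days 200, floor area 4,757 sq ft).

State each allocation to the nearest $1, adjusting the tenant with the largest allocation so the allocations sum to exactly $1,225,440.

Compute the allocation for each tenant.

Totals — days 1,063, floor area 28,961.
Blended shares (70% days + 30% floor area): Unit G1 0.1727; Unit G2 0.1600; Unit PH2 0.2850; Unit 2C 0.2013; Unit PH1 0.1810.
Proportional shares: Unit G1 211,688.14; Unit G2 196,042.74; Unit PH2 349,300.87; Unit 2C 246,628.93; Unit PH1 221,779.32.
After rounding ($1): Unit G1 $211,688; Unit G2 $196,043; Unit PH2 $349,301; Unit 2C $246,629; Unit PH1 $221,779. Sum = $1,225,440.
No rounding difference to absorb.

Unit G1: $211,688; Unit G2: $196,043; Unit PH2: $349,301; Unit 2C: $246,629; Unit PH1: $221,779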